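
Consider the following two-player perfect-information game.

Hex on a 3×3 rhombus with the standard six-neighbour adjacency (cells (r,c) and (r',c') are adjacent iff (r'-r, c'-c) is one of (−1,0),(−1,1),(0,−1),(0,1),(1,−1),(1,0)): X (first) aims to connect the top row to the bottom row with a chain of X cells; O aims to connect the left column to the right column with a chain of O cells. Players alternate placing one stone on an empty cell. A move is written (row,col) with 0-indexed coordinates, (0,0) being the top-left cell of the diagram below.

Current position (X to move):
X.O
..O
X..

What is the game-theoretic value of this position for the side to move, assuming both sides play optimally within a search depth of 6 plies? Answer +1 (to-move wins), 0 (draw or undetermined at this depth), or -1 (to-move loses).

value(X.O/..O/X.., X) = +1

[X.O/..O/X..] X move#1: (0,1):+1/XXO/..O/X..*, (1,0):+1/X.O/X.O/X.., (1,1):+1/X.O/.XO/X.., (2,1):-1/X.O/..O/XX., (2,2):-1/X.O/..O/X.X
[XXO/..O/X..] O move#2: (1,0):-1/XXO/O.O/X..*, (1,1):-1/XXO/.OO/X.., (2,1):-1/XXO/..O/XO., (2,2):-1/XXO/..O/X.O
[XXO/O.O/X..] X move#3: (1,1):+1/XXO/OXO/X..*, (2,1):-1/XXO/O.O/XX., (2,2):-1/XXO/O.O/X.X
[XXO/OXO/X..] end (terminal -1, O#4); searched X.O/..O/X.. to 6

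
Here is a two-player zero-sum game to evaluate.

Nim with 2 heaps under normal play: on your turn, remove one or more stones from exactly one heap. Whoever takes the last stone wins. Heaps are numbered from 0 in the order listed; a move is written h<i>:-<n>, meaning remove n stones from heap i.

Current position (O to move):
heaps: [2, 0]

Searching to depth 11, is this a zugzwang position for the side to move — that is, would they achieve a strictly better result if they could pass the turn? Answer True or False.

zugzwang((2,0), O) = False

p1 O@[(2,0)]: h0:-1[(1,0)]-1 h0:-2[(0,0)]+1*
p2 X@[(0,0)] terminal -1; root [(2,0)] d11
if O skipped the turn, X would face:
~ p1 X@[(2,0)]: h0:-1[(1,0)]-1 h0:-2[(0,0)]+1*
~ p2 O@[(0,0)] terminal -1; root [(2,0)] d11
compare (O): move=+1 vs pass=-1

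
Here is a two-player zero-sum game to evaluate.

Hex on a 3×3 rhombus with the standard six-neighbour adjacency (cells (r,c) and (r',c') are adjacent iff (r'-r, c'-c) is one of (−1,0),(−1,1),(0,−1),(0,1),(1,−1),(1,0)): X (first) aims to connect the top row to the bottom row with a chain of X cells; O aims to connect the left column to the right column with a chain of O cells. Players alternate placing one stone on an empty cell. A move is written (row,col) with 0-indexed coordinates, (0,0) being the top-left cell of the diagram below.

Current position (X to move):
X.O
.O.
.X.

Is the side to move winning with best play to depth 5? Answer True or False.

[X.O/.O./.X.] X move#1: (0,1):-1/XXO/.O./.X.*, (1,0):-1/X.O/XO./.X., (1,2):-1/X.O/.OX/.X., (2,0):-1/X.O/.O./XX., (2,2):-1/X.O/.O./.XX
[XXO/.O./.X.] O move#2: (1,0):+1/XXO/OO./.X.*, (1,2):+1/XXO/.OO/.X., (2,0):+1/XXO/.O./OX., (2,2):+1/XXO/.O./.XO
[XXO/OO./.X.] end (terminal -1, X#3); searched X.O/.O./.X. to 5

X winning at [X.O/.O./.X.]: False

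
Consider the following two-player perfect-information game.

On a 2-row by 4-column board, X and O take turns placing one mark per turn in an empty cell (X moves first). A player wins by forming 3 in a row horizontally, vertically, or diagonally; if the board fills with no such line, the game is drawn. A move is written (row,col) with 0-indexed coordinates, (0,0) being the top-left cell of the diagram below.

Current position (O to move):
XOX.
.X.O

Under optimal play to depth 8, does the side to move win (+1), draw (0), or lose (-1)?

ply 1, O at XOX./.X.O | (0,3)=+0→XOXO/.X.O*; (1,0)=+0→XOX./OX.O; (1,2)=+0→XOX./.XOO
ply 2, X at XOXO/.X.O | (1,0)=+0→XOXO/XX.O*; (1,2)=+0→XOXO/.XXO
ply 3, O at XOXO/XX.O | (1,2)=+0→XOXO/XXOO*
ply 4: XOXO/XXOO is terminal +0 (X); from XOX./.X.O depth 8

value(XOX./.X.O, O) = 0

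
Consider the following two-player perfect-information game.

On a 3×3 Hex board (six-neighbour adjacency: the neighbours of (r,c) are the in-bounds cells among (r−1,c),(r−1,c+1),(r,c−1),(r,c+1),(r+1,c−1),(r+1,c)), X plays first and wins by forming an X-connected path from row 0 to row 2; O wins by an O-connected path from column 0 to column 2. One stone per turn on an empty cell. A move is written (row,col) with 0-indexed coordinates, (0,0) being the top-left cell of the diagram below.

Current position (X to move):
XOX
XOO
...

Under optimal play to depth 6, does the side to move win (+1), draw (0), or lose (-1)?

value(XOX/XOO/..., X) = +1

p1 X@[XOX/XOO/...]: (2,0)[XOX/XOO/X..]+1* (2,1)[XOX/XOO/.X.]-1 (2,2)[XOX/XOO/..X]-1
p2 O@[XOX/XOO/X..] terminal -1; root [XOX/XOO/...] d6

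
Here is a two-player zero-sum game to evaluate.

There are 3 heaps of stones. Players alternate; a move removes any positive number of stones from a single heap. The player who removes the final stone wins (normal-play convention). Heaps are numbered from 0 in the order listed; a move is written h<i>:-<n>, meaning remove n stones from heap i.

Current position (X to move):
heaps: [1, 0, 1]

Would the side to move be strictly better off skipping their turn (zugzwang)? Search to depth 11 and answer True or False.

ply 1, X at (1,0,1) | h0:-1=-1→(0,0,1)*; h2:-1=-1→(1,0,0)
ply 2, O at (0,0,1) | h2:-1=+1→(0,0,0)*
ply 3: (0,0,0) is terminal -1 (X); from (1,0,1) depth 11
suppose X passes — search the same position with O to move:
pass> ply 1, O at (1,0,1) | h0:-1=-1→(0,0,1)*; h2:-1=-1→(1,0,0)
pass> ply 2, X at (0,0,1) | h2:-1=+1→(0,0,0)*
pass> ply 3: (0,0,0) is terminal -1 (O); from (1,0,1) depth 11
for X: play -1, pass +1

zugzwang((1,0,1), X) = True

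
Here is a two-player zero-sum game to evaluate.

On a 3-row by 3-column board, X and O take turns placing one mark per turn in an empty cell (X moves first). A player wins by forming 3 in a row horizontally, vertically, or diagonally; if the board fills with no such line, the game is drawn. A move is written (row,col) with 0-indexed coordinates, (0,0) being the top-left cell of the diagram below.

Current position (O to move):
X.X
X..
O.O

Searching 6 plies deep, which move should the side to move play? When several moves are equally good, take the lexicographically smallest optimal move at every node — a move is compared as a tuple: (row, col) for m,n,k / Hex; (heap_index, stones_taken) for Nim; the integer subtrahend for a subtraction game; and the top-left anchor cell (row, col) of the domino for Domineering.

p1 O@[X.X/X../O.O]: (0,1)[XOX/X../O.O]+0 (1,1)[X.X/XO./O.O]-1 (1,2)[X.X/X.O/O.O]-1 (2,1)[X.X/X../OOO]+1*
p2 X@[X.X/X../OOO] terminal -1; root [X.X/X../O.O] d6

O's best at [X.X/X../O.O]: (2,1)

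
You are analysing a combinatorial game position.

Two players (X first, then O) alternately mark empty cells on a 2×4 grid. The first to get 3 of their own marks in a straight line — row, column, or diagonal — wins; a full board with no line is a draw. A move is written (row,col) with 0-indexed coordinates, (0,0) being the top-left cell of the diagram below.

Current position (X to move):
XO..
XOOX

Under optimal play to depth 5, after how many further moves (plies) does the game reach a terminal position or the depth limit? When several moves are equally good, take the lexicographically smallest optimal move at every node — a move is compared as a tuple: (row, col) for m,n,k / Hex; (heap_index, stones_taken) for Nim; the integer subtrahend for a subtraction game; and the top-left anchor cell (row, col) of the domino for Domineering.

PV length from [XO../XOOX]: 2 plies

[XO../XOOX] X move#1: (0,2):+0/XOX./XOOX*, (0,3):+0/XO.X/XOOX
[XOX./XOOX] O move#2: (0,3):+0/XOXO/XOOX*
[XOXO/XOOX] end (terminal +0, X#3); searched XO../XOOX to 5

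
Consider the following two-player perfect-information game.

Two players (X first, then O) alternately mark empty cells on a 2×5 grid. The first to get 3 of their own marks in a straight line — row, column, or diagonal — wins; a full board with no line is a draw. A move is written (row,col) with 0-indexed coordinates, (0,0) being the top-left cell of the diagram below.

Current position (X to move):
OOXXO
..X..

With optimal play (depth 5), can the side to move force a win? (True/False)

X winning at [OOXXO/..X..]: True

ply 1, X at OOXXO/..X.. | (1,0)=+0→OOXXO/X.X..; (1,1)=+1→OOXXO/.XX..*; (1,3)=+1→OOXXO/..XX.; (1,4)=+0→OOXXO/..X.X
ply 2, O at OOXXO/.XX.. | (1,0)=-1→OOXXO/OXX..*; (1,3)=-1→OOXXO/.XXO.; (1,4)=-1→OOXXO/.XX.O
ply 3, X at OOXXO/OXX.. | (1,3)=+1→OOXXO/OXXX.*; (1,4)=+0→OOXXO/OXX.X
ply 4: OOXXO/OXXX. is terminal -1 (O); from OOXXO/..X.. depth 5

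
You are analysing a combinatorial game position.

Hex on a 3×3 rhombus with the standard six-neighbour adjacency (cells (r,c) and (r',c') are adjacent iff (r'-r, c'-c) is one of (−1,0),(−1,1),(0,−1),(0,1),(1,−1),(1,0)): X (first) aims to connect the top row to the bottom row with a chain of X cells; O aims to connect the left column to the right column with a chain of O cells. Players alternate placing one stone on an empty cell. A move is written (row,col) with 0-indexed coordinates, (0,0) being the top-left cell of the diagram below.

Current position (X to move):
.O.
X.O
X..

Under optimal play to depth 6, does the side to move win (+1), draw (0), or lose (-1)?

value(.O./X.O/X.., X) = +1

p1 X@[.O./X.O/X..]: (0,0)[XO./X.O/X..]+1* (0,2)[.OX/X.O/X..]+1 (1,1)[.O./XXO/X..]+1 (2,1)[.O./X.O/XX.]-1 (2,2)[.O./X.O/X.X]-1
p2 O@[XO./X.O/X..] terminal -1; root [.O./X.O/X..] d6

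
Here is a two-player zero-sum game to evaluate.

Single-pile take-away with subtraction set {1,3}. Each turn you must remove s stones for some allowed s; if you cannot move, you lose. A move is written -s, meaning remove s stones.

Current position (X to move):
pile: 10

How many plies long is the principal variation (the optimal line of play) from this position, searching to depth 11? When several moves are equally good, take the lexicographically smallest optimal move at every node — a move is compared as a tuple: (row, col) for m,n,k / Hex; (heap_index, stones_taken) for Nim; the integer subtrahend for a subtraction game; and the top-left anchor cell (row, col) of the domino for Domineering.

PV length from [10]: 10 plies

ply 1, X at 10 | -1=-1→9*; -3=-1→7
ply 2, O at 9 | -1=+1→8*; -3=+1→6
ply 3, X at 8 | -1=-1→7*; -3=-1→5
ply 4, O at 7 | -1=+1→6*; -3=+1→4
ply 5, X at 6 | -1=-1→5*; -3=-1→3
ply 6, O at 5 | -1=+1→4*; -3=+1→2
ply 7, X at 4 | -1=-1→3*; -3=-1→1
ply 8, O at 3 | -1=+1→2*; -3=+1→0
ply 9, X at 2 | -1=-1→1*
ply 10, O at 1 | -1=+1→0*
ply 11: 0 is terminal -1 (X); from 10 depth 11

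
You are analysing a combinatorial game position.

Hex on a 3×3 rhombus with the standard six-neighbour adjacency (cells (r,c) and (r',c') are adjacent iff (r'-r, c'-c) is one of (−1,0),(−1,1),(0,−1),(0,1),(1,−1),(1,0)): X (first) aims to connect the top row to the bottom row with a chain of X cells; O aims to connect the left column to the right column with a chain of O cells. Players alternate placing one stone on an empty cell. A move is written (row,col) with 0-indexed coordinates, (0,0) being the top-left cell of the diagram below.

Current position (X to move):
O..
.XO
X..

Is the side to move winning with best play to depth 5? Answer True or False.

p1 X@[O../.XO/X..]: (0,1)[OX./.XO/X..]+1* (0,2)[O.X/.XO/X..]+1 (1,0)[O../XXO/X..]+1 (2,1)[O../.XO/XX.]+1 (2,2)[O../.XO/X.X]+1
p2 O@[OX./.XO/X..] terminal -1; root [O../.XO/X..] d5

X winning at [O../.XO/X..]: True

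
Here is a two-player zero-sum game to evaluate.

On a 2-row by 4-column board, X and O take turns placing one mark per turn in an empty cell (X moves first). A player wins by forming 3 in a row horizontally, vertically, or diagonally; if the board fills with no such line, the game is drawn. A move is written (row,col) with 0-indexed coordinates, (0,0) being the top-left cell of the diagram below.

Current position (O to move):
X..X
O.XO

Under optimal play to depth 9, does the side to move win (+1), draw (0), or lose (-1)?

[X..X/O.XO] O move#1: (0,1):+0/XO.X/O.XO*, (0,2):+0/X.OX/O.XO, (1,1):+0/X..X/OOXO
[XO.X/O.XO] X move#2: (0,2):+0/XOXX/O.XO*, (1,1):+0/XO.X/OXXO
[XOXX/O.XO] O move#3: (1,1):+0/XOXX/OOXO*
[XOXX/OOXO] end (terminal +0, X#4); searched X..X/O.XO to 9

value(X..X/O.XO, O) = 0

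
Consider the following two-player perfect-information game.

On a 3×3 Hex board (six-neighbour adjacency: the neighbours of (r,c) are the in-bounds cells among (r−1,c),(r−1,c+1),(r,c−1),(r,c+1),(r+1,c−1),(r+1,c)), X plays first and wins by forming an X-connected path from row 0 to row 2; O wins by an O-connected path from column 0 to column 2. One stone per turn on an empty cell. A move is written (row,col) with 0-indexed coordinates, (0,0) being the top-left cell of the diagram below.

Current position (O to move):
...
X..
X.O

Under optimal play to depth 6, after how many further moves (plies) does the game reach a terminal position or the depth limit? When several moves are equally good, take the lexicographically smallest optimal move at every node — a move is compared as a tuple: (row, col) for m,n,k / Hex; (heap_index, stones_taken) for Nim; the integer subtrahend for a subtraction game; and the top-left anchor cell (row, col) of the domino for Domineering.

PV length from [.../X../X.O]: 2 plies

[.../X../X.O] O move#1: (0,0):-1/O../X../X.O*, (0,1):-1/.O./X../X.O, (0,2):-1/..O/X../X.O, (1,1):-1/.../XO./X.O, (1,2):-1/.../X.O/X.O, (2,1):-1/.../X../XOO
[O../X../X.O] X move#2: (0,1):+1/OX./X../X.O*, (0,2):+1/O.X/X../X.O, (1,1):+1/O../XX./X.O, (1,2):+1/O../X.X/X.O, (2,1):+1/O../X../XXO
[OX./X../X.O] end (terminal -1, O#3); searched .../X../X.O to 6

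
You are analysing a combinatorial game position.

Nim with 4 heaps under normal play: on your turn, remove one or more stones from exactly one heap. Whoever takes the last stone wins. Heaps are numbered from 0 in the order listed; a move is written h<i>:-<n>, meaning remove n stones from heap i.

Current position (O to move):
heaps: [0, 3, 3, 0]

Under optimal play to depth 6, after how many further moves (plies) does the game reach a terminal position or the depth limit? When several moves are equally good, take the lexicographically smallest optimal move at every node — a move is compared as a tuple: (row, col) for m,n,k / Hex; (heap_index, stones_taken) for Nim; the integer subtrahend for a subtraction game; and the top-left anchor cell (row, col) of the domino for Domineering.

p1 O@[(0,3,3,0)]: h1:-1[(0,2,3,0)]-1* h1:-2[(0,1,3,0)]-1 h1:-3[(0,0,3,0)]-1 h2:-1[(0,3,2,0)]-1 h2:-2[(0,3,1,0)]-1 h2:-3[(0,3,0,0)]-1
p2 X@[(0,2,3,0)]: h1:-1[(0,1,3,0)]-1 h1:-2[(0,0,3,0)]-1 h2:-1[(0,2,2,0)]+1* h2:-2[(0,2,1,0)]-1 h2:-3[(0,2,0,0)]-1
p3 O@[(0,2,2,0)]: h1:-1[(0,1,2,0)]-1* h1:-2[(0,0,2,0)]-1 h2:-1[(0,2,1,0)]-1 h2:-2[(0,2,0,0)]-1
p4 X@[(0,1,2,0)]: h1:-1[(0,0,2,0)]-1 h2:-1[(0,1,1,0)]+1* h2:-2[(0,1,0,0)]-1
p5 O@[(0,1,1,0)]: h1:-1[(0,0,1,0)]-1* h2:-1[(0,1,0,0)]-1
p6 X@[(0,0,1,0)]: h2:-1[(0,0,0,0)]+1*
p7 O@[(0,0,0,0)] terminal -1; root [(0,3,3,0)] d6

PV length from [(0,3,3,0)]: 6 plies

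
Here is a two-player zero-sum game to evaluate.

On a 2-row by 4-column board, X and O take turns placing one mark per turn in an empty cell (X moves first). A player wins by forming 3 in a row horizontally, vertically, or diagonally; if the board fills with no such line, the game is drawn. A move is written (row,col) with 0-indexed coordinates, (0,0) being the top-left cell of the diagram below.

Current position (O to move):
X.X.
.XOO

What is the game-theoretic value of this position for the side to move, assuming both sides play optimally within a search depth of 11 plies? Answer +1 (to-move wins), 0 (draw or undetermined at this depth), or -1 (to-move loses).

[X.X./.XOO] O move#1: (0,1):+0/XOX./.XOO*, (0,3):-1/X.XO/.XOO, (1,0):-1/X.X./OXOO
[XOX./.XOO] X move#2: (0,3):+0/XOXX/.XOO*, (1,0):+0/XOX./XXOO
[XOXX/.XOO] O move#3: (1,0):+0/XOXX/OXOO*
[XOXX/OXOO] end (terminal +0, X#4); searched X.X./.XOO to 11

value(X.X./.XOO, O) = 0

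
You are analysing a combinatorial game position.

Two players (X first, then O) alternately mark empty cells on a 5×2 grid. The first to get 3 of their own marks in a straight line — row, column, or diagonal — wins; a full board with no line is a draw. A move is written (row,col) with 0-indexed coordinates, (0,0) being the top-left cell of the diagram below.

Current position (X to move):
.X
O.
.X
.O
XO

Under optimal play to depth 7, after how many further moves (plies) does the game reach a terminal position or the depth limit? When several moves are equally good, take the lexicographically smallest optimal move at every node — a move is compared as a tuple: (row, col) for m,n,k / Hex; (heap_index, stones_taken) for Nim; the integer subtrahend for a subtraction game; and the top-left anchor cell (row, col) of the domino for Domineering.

PV length from [.X/O./.X/.O/XO]: 1 ply

p1 X@[.X/O./.X/.O/XO]: (0,0)[XX/O./.X/.O/XO]+0 (1,1)[.X/OX/.X/.O/XO]+1* (2,0)[.X/O./XX/.O/XO]+1 (3,0)[.X/O./.X/XO/XO]+1
p2 O@[.X/OX/.X/.O/XO] terminal -1; root [.X/O./.X/.O/XO] d7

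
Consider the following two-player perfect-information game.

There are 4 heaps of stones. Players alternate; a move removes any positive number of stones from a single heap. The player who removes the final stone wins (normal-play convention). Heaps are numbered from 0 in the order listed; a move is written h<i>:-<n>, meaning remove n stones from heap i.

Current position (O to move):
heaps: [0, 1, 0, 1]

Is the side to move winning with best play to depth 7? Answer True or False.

p1 O@[(0,1,0,1)]: h1:-1[(0,0,0,1)]-1* h3:-1[(0,1,0,0)]-1
p2 X@[(0,0,0,1)]: h3:-1[(0,0,0,0)]+1*
p3 O@[(0,0,0,0)] terminal -1; root [(0,1,0,1)] d7

O winning at [(0,1,0,1)]: False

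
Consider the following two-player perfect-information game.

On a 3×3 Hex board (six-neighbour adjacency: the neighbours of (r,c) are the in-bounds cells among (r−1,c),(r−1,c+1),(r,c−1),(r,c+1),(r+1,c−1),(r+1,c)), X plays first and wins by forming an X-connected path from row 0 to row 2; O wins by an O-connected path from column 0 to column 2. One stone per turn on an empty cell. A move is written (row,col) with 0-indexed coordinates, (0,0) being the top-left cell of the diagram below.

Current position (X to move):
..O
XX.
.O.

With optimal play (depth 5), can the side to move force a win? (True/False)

[..O/XX./.O.] X move#1: (0,0):-1/X.O/XX./.O., (0,1):-1/.XO/XX./.O., (1,2):+1/..O/XXX/.O.*, (2,0):+1/..O/XX./XO., (2,2):+1/..O/XX./.OX
[..O/XXX/.O.] O move#2: (0,0):-1/O.O/XXX/.O.*, (0,1):-1/.OO/XXX/.O., (2,0):-1/..O/XXX/OO., (2,2):-1/..O/XXX/.OO
[O.O/XXX/.O.] X move#3: (0,1):+1/OXO/XXX/.O.*, (2,0):-1/O.O/XXX/XO., (2,2):-1/O.O/XXX/.OX
[OXO/XXX/.O.] O move#4: (2,0):-1/OXO/XXX/OO.*, (2,2):-1/OXO/XXX/.OO
[OXO/XXX/OO.] X move#5: (2,2):+1/OXO/XXX/OOX*
[OXO/XXX/OOX] end (terminal -1, O#6); searched ..O/XX./.O. to 5

X winning at [..O/XX./.O.]: True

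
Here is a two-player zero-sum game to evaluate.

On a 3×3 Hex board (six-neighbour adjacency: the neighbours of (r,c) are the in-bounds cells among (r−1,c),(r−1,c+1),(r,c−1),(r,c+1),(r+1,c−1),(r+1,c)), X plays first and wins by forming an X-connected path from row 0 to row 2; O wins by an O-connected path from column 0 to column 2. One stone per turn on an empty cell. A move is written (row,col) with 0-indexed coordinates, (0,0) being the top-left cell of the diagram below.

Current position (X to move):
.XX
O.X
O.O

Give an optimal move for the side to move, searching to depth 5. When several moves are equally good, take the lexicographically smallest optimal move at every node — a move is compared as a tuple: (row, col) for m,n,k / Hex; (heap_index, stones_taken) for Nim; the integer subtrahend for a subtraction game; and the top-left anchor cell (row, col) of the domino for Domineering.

X's best at [.XX/O.X/O.O]: (2,1)

ply 1, X at .XX/O.X/O.O | (0,0)=-1→XXX/O.X/O.O; (1,1)=-1→.XX/OXX/O.O; (2,1)=+1→.XX/O.X/OXO*
ply 2: .XX/O.X/OXO is terminal -1 (O); from .XX/O.X/O.O depth 5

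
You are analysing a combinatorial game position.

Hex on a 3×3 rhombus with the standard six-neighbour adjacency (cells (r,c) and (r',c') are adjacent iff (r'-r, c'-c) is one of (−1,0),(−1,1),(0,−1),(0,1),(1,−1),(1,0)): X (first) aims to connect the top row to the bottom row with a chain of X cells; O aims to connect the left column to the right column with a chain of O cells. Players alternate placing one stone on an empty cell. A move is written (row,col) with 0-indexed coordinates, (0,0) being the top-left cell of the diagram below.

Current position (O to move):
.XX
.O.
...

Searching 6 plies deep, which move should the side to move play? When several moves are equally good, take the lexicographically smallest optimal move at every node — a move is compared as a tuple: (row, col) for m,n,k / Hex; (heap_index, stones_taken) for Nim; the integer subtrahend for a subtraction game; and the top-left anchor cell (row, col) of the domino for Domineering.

O's best at [.XX/.O./...]: (1,2)

p1 O@[.XX/.O./...]: (0,0)[OXX/.O./...]-1 (1,0)[.XX/OO./...]-1 (1,2)[.XX/.OO/...]+1* (2,0)[.XX/.O./O..]-1 (2,1)[.XX/.O./.O.]+1 (2,2)[.XX/.O./..O]+1
p2 X@[.XX/.OO/...]: (0,0)[XXX/.OO/...]-1* (1,0)[.XX/XOO/...]-1 (2,0)[.XX/.OO/X..]-1 (2,1)[.XX/.OO/.X.]-1 (2,2)[.XX/.OO/..X]-1
p3 O@[XXX/.OO/...]: (1,0)[XXX/OOO/...]+1* (2,0)[XXX/.OO/O..]+1 (2,1)[XXX/.OO/.O.]+1 (2,2)[XXX/.OO/..O]+1
p4 X@[XXX/OOO/...] terminal -1; root [.XX/.O./...] d6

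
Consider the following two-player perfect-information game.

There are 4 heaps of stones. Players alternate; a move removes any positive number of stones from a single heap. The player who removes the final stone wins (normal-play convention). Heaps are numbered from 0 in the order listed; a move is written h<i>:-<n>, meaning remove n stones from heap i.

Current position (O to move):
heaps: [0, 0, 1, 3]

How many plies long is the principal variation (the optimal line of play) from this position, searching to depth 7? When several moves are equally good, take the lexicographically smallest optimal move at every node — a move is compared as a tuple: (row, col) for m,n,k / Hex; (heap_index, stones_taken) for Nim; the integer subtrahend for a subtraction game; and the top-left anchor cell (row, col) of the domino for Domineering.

PV length from [(0,0,1,3)]: 3 plies

ply 1, O at (0,0,1,3) | h2:-1=-1→(0,0,0,3); h3:-1=-1→(0,0,1,2); h3:-2=+1→(0,0,1,1)*; h3:-3=-1→(0,0,1,0)
ply 2, X at (0,0,1,1) | h2:-1=-1→(0,0,0,1)*; h3:-1=-1→(0,0,1,0)
ply 3, O at (0,0,0,1) | h3:-1=+1→(0,0,0,0)*
ply 4: (0,0,0,0) is terminal -1 (X); from (0,0,1,3) depth 7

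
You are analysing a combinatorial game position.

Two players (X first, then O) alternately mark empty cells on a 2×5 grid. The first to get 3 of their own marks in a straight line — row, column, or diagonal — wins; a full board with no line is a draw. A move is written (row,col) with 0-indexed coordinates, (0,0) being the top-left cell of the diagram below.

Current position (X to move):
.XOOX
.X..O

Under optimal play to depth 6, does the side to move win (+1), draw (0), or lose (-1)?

value(.XOOX/.X..O, X) = +1

ply 1, X at .XOOX/.X..O | (0,0)=+0→XXOOX/.X..O; (1,0)=+0→.XOOX/XX..O; (1,2)=+1→.XOOX/.XX.O*; (1,3)=+0→.XOOX/.X.XO
ply 2, O at .XOOX/.XX.O | (0,0)=-1→OXOOX/.XX.O*; (1,0)=-1→.XOOX/OXX.O; (1,3)=-1→.XOOX/.XXOO
ply 3, X at OXOOX/.XX.O | (1,0)=+1→OXOOX/XXX.O*; (1,3)=+1→OXOOX/.XXXO
ply 4: OXOOX/XXX.O is terminal -1 (O); from .XOOX/.X..O depth 6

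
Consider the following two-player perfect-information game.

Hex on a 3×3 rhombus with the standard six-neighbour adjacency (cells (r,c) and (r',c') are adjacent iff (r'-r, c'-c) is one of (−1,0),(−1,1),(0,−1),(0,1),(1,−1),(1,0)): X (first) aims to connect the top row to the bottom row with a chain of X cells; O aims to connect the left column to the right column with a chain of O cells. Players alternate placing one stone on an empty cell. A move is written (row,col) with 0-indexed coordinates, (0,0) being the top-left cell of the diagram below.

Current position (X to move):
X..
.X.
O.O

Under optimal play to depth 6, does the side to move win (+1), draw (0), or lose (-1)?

value(X../.X./O.O, X) = +1

[X../.X./O.O] X move#1: (0,1):-1/XX./.X./O.O, (0,2):-1/X.X/.X./O.O, (1,0):-1/X../XX./O.O, (1,2):-1/X../.XX/O.O, (2,1):+1/X../.X./OXO*
[X../.X./OXO] O move#2: (0,1):-1/XO./.X./OXO*, (0,2):-1/X.O/.X./OXO, (1,0):-1/X../OX./OXO, (1,2):-1/X../.XO/OXO
[XO./.X./OXO] X move#3: (0,2):+1/XOX/.X./OXO*, (1,0):+1/XO./XX./OXO, (1,2):+1/XO./.XX/OXO
[XOX/.X./OXO] end (terminal -1, O#4); searched X../.X./O.O to 6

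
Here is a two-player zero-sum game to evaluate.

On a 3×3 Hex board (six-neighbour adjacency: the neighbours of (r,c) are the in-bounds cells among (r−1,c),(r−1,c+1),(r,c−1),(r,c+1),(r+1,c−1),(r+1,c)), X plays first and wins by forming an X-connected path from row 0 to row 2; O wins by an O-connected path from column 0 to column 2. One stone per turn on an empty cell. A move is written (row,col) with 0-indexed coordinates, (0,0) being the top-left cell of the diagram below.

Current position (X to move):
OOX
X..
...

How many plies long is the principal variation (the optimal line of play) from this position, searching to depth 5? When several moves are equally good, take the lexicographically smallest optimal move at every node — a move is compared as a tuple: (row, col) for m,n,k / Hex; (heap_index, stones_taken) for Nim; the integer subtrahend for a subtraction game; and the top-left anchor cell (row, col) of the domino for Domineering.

PV length from [OOX/X../...]: 3 plies

[OOX/X../...] X move#1: (1,1):+1/OOX/XX./...*, (1,2):+1/OOX/X.X/..., (2,0):+1/OOX/X../X.., (2,1):+1/OOX/X../.X., (2,2):+1/OOX/X../..X
[OOX/XX./...] O move#2: (1,2):-1/OOX/XXO/...*, (2,0):-1/OOX/XX./O.., (2,1):-1/OOX/XX./.O., (2,2):-1/OOX/XX./..O
[OOX/XXO/...] X move#3: (2,0):+1/OOX/XXO/X..*, (2,1):+1/OOX/XXO/.X., (2,2):+1/OOX/XXO/..X
[OOX/XXO/X..] end (terminal -1, O#4); searched OOX/X../... to 5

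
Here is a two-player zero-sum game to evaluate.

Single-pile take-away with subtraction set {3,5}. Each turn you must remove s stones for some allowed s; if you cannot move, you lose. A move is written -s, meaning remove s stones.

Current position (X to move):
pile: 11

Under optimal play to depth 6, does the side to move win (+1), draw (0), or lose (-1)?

value(11, X) = +1

ply 1, X at 11 | -3=+1→8*; -5=-1→6
ply 2, O at 8 | -3=-1→5*; -5=-1→3
ply 3, X at 5 | -3=+1→2*; -5=+1→0
ply 4: 2 is terminal -1 (O); from 11 depth 6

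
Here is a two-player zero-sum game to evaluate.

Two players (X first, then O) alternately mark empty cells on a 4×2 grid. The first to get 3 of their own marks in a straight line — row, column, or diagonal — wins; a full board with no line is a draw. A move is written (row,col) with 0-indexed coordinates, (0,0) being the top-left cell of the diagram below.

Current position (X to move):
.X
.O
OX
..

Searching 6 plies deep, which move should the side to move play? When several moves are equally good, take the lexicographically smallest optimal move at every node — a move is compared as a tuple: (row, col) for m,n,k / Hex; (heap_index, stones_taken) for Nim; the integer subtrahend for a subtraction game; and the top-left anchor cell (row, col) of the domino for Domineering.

X's best at [.X/.O/OX/..]: (0,0)

p1 X@[.X/.O/OX/..]: (0,0)[XX/.O/OX/..]+0* (1,0)[.X/XO/OX/..]+0 (3,0)[.X/.O/OX/X.]+0 (3,1)[.X/.O/OX/.X]-1
p2 O@[XX/.O/OX/..]: (1,0)[XX/OO/OX/..]+0* (3,0)[XX/.O/OX/O.]+0 (3,1)[XX/.O/OX/.O]+0
p3 X@[XX/OO/OX/..]: (3,0)[XX/OO/OX/X.]+0* (3,1)[XX/OO/OX/.X]-1
p4 O@[XX/OO/OX/X.]: (3,1)[XX/OO/OX/XO]+0*
p5 X@[XX/OO/OX/XO] terminal +0; root [.X/.O/OX/..] d6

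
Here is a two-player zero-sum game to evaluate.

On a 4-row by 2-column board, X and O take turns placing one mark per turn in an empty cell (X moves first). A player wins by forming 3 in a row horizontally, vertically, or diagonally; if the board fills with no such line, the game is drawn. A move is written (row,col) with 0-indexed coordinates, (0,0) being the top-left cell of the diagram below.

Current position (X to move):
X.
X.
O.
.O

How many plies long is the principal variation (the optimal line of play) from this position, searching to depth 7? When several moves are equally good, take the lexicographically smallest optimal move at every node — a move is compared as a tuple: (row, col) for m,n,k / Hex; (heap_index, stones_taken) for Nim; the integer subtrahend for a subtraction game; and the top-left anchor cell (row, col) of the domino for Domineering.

p1 X@[X./X./O./.O]: (0,1)[XX/X./O./.O]+0* (1,1)[X./XX/O./.O]+0 (2,1)[X./X./OX/.O]+0 (3,0)[X./X./O./XO]+0
p2 O@[XX/X./O./.O]: (1,1)[XX/XO/O./.O]+0* (2,1)[XX/X./OO/.O]+0 (3,0)[XX/X./O./OO]+0
p3 X@[XX/XO/O./.O]: (2,1)[XX/XO/OX/.O]+0* (3,0)[XX/XO/O./XO]-1
p4 O@[XX/XO/OX/.O]: (3,0)[XX/XO/OX/OO]+0*
p5 X@[XX/XO/OX/OO] terminal +0; root [X./X./O./.O] d7

PV length from [X./X./O./.O]: 4 plies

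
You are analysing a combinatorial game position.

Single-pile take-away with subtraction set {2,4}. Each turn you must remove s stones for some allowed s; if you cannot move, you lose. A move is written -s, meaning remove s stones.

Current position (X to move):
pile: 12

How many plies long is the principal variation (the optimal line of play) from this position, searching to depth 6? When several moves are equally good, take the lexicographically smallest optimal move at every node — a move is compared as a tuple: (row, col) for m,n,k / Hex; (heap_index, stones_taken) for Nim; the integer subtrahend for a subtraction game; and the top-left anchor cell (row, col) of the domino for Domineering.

ply 1, X at 12 | -2=-1→10*; -4=-1→8
ply 2, O at 10 | -2=-1→8; -4=+1→6*
ply 3, X at 6 | -2=-1→4*; -4=-1→2
ply 4, O at 4 | -2=-1→2; -4=+1→0*
ply 5: 0 is terminal -1 (X); from 12 depth 6

PV length from [12]: 4 plies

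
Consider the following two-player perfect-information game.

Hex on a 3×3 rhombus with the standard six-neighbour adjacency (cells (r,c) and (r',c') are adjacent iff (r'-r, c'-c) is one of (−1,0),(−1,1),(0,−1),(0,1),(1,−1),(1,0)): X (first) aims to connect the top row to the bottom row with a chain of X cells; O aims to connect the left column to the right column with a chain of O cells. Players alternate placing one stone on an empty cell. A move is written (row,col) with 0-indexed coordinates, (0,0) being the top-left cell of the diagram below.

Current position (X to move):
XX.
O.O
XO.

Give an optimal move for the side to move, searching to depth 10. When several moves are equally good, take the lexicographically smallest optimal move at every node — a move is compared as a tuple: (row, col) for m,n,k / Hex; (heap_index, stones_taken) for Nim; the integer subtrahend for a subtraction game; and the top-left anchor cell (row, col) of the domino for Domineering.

X's best at [XX./O.O/XO.]: (1,1)

ply 1, X at XX./O.O/XO. | (0,2)=-1→XXX/O.O/XO.; (1,1)=+1→XX./OXO/XO.*; (2,2)=-1→XX./O.O/XOX
ply 2: XX./OXO/XO. is terminal -1 (O); from XX./O.O/XO. depth 10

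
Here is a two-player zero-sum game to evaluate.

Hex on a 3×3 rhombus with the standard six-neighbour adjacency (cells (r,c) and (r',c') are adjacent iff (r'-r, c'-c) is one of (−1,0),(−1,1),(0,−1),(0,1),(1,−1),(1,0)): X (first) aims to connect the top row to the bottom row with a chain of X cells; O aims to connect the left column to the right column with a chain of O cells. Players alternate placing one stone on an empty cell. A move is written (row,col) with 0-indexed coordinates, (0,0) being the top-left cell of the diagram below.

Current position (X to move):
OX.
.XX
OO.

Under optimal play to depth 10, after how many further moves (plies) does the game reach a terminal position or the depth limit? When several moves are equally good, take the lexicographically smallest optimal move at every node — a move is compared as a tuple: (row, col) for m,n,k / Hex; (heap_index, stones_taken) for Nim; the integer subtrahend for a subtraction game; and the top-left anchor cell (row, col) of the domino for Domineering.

ply 1, X at OX./.XX/OO. | (0,2)=-1→OXX/.XX/OO.; (1,0)=-1→OX./XXX/OO.; (2,2)=+1→OX./.XX/OOX*
ply 2: OX./.XX/OOX is terminal -1 (O); from OX./.XX/OO. depth 10

PV length from [OX./.XX/OO.]: 1 ply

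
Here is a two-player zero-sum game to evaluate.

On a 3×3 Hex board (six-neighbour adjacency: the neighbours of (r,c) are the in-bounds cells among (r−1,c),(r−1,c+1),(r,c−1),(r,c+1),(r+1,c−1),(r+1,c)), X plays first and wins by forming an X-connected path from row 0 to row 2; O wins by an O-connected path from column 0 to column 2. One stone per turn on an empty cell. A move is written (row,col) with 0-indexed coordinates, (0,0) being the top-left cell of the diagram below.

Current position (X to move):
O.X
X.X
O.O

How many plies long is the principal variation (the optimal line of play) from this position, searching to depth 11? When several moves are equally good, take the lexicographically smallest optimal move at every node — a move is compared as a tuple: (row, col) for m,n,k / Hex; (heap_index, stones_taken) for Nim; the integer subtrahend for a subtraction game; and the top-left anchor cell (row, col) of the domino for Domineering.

PV length from [O.X/X.X/O.O]: 1 ply

p1 X@[O.X/X.X/O.O]: (0,1)[OXX/X.X/O.O]-1 (1,1)[O.X/XXX/O.O]-1 (2,1)[O.X/X.X/OXO]+1*
p2 O@[O.X/X.X/OXO] terminal -1; root [O.X/X.X/O.O] d11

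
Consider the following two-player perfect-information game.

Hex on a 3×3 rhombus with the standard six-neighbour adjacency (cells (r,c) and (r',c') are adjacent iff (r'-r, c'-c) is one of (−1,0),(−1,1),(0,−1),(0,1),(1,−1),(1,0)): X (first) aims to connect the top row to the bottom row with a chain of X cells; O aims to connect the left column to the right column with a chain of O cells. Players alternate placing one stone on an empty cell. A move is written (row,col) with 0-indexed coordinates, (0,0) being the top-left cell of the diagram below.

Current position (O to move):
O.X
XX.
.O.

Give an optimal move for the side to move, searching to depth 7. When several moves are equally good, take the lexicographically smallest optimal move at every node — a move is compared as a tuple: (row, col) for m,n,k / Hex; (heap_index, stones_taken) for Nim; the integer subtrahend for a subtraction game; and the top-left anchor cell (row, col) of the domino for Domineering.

p1 O@[O.X/XX./.O.]: (0,1)[OOX/XX./.O.]-1 (1,2)[O.X/XXO/.O.]-1 (2,0)[O.X/XX./OO.]+1* (2,2)[O.X/XX./.OO]-1
p2 X@[O.X/XX./OO.]: (0,1)[OXX/XX./OO.]-1* (1,2)[O.X/XXX/OO.]-1 (2,2)[O.X/XX./OOX]-1
p3 O@[OXX/XX./OO.]: (1,2)[OXX/XXO/OO.]+1* (2,2)[OXX/XX./OOO]+1
p4 X@[OXX/XXO/OO.] terminal -1; root [O.X/XX./.O.] d7

O's best at [O.X/XX./.O.]: (2,0)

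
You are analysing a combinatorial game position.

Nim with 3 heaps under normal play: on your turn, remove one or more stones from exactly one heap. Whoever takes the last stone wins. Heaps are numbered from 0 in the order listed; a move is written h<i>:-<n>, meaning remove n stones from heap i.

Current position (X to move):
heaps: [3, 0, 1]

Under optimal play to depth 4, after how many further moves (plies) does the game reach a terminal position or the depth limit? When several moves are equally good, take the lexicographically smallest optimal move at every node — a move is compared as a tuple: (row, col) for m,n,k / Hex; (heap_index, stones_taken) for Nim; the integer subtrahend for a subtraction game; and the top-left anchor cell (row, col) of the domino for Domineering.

[(3,0,1)] X move#1: h0:-1:-1/(2,0,1), h0:-2:+1/(1,0,1)*, h0:-3:-1/(0,0,1), h2:-1:-1/(3,0,0)
[(1,0,1)] O move#2: h0:-1:-1/(0,0,1)*, h2:-1:-1/(1,0,0)
[(0,0,1)] X move#3: h2:-1:+1/(0,0,0)*
[(0,0,0)] end (terminal -1, O#4); searched (3,0,1) to 4

PV length from [(3,0,1)]: 3 plies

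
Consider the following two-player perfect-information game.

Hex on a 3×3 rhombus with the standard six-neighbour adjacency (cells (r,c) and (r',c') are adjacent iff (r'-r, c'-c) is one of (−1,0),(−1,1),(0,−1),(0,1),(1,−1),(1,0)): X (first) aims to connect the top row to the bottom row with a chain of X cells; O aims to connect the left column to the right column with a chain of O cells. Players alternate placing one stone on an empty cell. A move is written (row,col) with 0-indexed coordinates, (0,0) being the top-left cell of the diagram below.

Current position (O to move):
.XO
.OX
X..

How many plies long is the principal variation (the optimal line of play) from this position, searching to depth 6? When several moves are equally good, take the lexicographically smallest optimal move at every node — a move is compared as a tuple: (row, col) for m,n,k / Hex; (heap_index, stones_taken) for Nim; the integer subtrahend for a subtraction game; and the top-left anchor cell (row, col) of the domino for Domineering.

PV length from [.XO/.OX/X..]: 1 ply

ply 1, O at .XO/.OX/X.. | (0,0)=-1→OXO/.OX/X..; (1,0)=+1→.XO/OOX/X..*; (2,1)=-1→.XO/.OX/XO.; (2,2)=-1→.XO/.OX/X.O
ply 2: .XO/OOX/X.. is terminal -1 (X); from .XO/.OX/X.. depth 6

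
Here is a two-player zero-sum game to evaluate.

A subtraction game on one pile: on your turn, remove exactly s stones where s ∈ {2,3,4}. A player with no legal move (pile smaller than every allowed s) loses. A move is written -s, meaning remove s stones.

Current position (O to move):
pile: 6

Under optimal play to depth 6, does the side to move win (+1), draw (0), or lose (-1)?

ply 1, O at 6 | -2=-1→4*; -3=-1→3; -4=-1→2
ply 2, X at 4 | -2=-1→2; -3=+1→1*; -4=+1→0
ply 3: 1 is terminal -1 (O); from 6 depth 6

value(6, O) = -1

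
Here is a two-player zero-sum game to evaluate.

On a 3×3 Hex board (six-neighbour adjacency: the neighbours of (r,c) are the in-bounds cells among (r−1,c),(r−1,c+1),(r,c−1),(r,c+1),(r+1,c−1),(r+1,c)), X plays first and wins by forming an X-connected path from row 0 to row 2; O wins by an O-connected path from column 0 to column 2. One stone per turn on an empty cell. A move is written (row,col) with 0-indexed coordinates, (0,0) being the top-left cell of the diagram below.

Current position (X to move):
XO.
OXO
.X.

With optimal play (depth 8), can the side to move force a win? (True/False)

X winning at [XO./OXO/.X.]: True

[XO./OXO/.X.] X move#1: (0,2):+1/XOX/OXO/.X.*, (2,0):-1/XO./OXO/XX., (2,2):-1/XO./OXO/.XX
[XOX/OXO/.X.] end (terminal -1, O#2); searched XO./OXO/.X. to 8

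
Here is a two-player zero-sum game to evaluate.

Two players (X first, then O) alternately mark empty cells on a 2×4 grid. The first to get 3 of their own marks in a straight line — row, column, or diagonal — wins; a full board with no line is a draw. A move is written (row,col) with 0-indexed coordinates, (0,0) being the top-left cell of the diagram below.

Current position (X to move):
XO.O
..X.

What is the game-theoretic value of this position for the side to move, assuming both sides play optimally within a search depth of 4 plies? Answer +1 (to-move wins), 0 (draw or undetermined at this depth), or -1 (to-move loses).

ply 1, X at XO.O/..X. | (0,2)=+0→XOXO/..X.*; (1,0)=-1→XO.O/X.X.; (1,1)=-1→XO.O/.XX.; (1,3)=-1→XO.O/..XX
ply 2, O at XOXO/..X. | (1,0)=+0→XOXO/O.X.*; (1,1)=+0→XOXO/.OX.; (1,3)=+0→XOXO/..XO
ply 3, X at XOXO/O.X. | (1,1)=+0→XOXO/OXX.*; (1,3)=+0→XOXO/O.XX
ply 4, O at XOXO/OXX. | (1,3)=+0→XOXO/OXXO*
ply 5: XOXO/OXXO is terminal +0 (X); from XO.O/..X. depth 4

value(XO.O/..X., X) = 0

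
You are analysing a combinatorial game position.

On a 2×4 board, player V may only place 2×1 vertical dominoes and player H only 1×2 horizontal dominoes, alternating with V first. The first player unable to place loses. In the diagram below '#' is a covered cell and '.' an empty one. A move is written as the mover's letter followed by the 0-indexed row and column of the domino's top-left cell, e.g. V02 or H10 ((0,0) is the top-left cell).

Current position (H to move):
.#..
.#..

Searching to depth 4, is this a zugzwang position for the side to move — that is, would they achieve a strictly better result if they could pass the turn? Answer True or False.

zugzwang(.#../.#.., H) = False

p1 H@[.#../.#..]: H02[.###/.#..]+1* H12[.#../.###]+1
p2 V@[.###/.#..]: V00[####/##..]-1*
p3 H@[####/##..]: H12[####/####]+1*
p4 V@[####/####] terminal -1; root [.#../.#..] d4
pass branch (V moves first from the same position):
  | p1 V@[.#../.#..]: V00[##../##..]-1 V02[.##./.##.]+1* V03[.#.#/.#.#]+1
  | p2 H@[.##./.##.] terminal -1; root [.#../.#..] d4
H moving scores +1; H passing scores -1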